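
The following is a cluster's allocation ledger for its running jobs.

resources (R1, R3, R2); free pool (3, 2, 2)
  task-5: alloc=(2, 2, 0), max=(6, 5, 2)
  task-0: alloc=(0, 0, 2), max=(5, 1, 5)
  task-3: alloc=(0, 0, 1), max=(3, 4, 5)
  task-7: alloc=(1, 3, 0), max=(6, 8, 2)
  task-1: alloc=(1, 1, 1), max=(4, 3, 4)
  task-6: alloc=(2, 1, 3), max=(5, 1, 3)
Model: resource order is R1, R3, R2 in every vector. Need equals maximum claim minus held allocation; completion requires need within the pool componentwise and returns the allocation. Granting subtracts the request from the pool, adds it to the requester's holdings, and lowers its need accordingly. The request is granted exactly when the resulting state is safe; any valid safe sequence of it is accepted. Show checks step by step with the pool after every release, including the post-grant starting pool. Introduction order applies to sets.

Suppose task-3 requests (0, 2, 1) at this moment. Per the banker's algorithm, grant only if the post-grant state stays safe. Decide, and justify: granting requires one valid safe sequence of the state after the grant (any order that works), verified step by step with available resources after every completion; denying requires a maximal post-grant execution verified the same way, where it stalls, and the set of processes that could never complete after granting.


DENY: after the grant no complete ordering would exist.
Key observation: after task-6, task-0 complete, (5, 1, 6) is the best the pool ever gets, yet each leftover process wants more R3.
On the post-grant state, task-6, task-0 is a maximal run — nothing extends it. Check, step by step:
  pool = (3, 0, 1)
  run task-6 (needs (3, 0, 0), free (3, 0, 1)); after release of (2, 1, 3) the pool is (5, 1, 4)
  run task-0 (needs (5, 1, 3), free (5, 1, 4)); after release of (0, 0, 2) the pool is (5, 1, 6)
  task-5 cannot run: need (4, 3, 2) vs free (5, 1, 6) (insufficient R3)
  task-3 cannot run: need (3, 2, 3) vs free (5, 1, 6) (insufficient R3)
  task-7 cannot run: need (5, 5, 2) vs free (5, 1, 6) (insufficient R3)
  task-1 cannot run: need (3, 2, 3) vs free (5, 1, 6) (insufficient R3)
Had the request been granted, task-5, task-3, task-7 and task-1 could never finish.


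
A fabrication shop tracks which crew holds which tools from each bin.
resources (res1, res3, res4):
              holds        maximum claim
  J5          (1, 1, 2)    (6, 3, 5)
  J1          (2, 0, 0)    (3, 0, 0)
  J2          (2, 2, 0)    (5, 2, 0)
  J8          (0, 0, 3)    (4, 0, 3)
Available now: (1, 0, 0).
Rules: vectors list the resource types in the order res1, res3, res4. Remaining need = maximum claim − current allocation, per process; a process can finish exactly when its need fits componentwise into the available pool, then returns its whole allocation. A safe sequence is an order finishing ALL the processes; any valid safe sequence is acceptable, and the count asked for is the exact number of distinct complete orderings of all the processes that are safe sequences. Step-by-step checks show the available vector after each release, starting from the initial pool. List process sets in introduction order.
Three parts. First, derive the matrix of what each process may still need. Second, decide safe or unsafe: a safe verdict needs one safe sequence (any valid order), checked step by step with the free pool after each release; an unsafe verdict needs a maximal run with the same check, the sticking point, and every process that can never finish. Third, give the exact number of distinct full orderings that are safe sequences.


(1) Remaining need (order res1, res3, res4):
  J5: (5, 2, 3)
  J1: (1, 0, 0)
  J2: (3, 0, 0)
  J8: (4, 0, 0)
(2) SAFE, for example via the order J1, J2, J8, J5.
Key observation: J1 marks the first exact bind of the order: its need (1, 0, 0) fits the free (1, 0, 0) with zero slack on a requested resource.
Step-by-step check:
  pool = (1, 0, 0)
  J1: need (1, 0, 0) fits (1, 0, 0); releases (2, 0, 0), pool now (3, 0, 0)
  J2: need (3, 0, 0) fits (3, 0, 0); releases (2, 2, 0), pool now (5, 2, 0)
  J8: need (4, 0, 0) fits (5, 2, 0); releases (0, 0, 3), pool now (5, 2, 3)
  J5: need (5, 2, 3) fits (5, 2, 3); releases (1, 1, 2), pool now (6, 3, 5)
(3) Precisely 1 of the possible complete orderings is a safe sequence.


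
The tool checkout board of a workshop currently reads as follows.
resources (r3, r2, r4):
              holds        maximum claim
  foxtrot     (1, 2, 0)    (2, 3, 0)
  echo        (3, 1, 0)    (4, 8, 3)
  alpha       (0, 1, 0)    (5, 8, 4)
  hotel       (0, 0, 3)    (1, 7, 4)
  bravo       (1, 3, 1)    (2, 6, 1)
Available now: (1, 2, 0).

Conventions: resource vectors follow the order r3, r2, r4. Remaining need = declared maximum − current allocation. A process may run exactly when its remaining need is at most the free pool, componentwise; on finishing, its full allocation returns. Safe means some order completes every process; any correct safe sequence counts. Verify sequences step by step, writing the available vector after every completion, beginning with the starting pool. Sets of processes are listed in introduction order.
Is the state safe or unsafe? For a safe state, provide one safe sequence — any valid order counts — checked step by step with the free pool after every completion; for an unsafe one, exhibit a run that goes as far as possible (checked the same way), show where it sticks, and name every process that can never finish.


SAFE, for example via the order foxtrot, bravo, hotel, echo, alpha.
Key observation: foxtrot marks the first exact bind of the order: its need (1, 1, 0) fits the free (1, 2, 0) with zero slack on a requested resource.
Verifying each step:
  pool = (1, 2, 0)
  foxtrot needs (1, 1, 0) <= (1, 2, 0) -> finishes; pool += (1, 2, 0) = (2, 4, 0)
  bravo needs (1, 3, 0) <= (2, 4, 0) -> finishes; pool += (1, 3, 1) = (3, 7, 1)
  hotel needs (1, 7, 1) <= (3, 7, 1) -> finishes; pool += (0, 0, 3) = (3, 7, 4)
  echo needs (1, 7, 3) <= (3, 7, 4) -> finishes; pool += (3, 1, 0) = (6, 8, 4)
  alpha needs (5, 7, 4) <= (6, 8, 4) -> finishes; pool += (0, 1, 0) = (6, 9, 4)


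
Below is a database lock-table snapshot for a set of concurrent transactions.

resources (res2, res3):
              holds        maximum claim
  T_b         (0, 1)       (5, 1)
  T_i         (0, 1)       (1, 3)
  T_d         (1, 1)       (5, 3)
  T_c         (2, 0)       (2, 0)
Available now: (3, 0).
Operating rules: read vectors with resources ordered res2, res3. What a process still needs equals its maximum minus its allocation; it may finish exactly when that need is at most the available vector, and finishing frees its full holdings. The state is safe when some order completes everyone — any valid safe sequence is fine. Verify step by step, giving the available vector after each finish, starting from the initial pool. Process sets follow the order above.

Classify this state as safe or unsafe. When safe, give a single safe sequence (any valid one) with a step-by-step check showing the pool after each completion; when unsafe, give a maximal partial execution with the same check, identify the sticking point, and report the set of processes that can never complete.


The state is UNSAFE.
Key observation: no order helps: past T_c, T_b, the free pool tops out at (5, 1), below what each blocked process needs in res3.
Going as far as possible: T_c, T_b; after that, nothing fits. Step-by-step check:
  pool = (3, 0)
  T_c: need (0, 0) fits (3, 0); releases (2, 0), pool now (5, 0)
  T_b: need (5, 0) fits (5, 0); releases (0, 1), pool now (5, 1)
  T_i still needs (1, 2) but only (5, 1) is free — short on res3
  T_d still needs (4, 2) but only (5, 1) is free — short on res3
Permanently blocked: T_i and T_d.


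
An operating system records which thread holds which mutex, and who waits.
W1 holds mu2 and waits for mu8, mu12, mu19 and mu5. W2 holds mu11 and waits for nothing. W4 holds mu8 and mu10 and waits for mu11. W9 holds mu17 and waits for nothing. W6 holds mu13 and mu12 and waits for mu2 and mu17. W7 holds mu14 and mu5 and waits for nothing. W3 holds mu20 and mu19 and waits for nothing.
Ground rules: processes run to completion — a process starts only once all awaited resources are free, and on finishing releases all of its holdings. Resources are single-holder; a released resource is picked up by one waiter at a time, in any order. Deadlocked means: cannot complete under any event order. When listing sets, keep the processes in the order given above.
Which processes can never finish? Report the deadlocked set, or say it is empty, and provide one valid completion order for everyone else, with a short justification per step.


Deadlocked set: W1 and W6.
Key observation: the wait chain closes on itself along W1 -> W6 -> W1; no other process is dragged down with it.
A valid finishing order for the others: W2, W4, W9, W7, W3.
Check, step by step:
  run W2 (it waits on nothing); releases mu11
  run W4 (all its waits — mu11 — are resolved); releases mu8 and mu10
  run W9 (it waits on nothing); releases mu17
  run W7 (it waits on nothing); releases mu14 and mu5
  run W3 (it waits on nothing); releases mu20 and mu19


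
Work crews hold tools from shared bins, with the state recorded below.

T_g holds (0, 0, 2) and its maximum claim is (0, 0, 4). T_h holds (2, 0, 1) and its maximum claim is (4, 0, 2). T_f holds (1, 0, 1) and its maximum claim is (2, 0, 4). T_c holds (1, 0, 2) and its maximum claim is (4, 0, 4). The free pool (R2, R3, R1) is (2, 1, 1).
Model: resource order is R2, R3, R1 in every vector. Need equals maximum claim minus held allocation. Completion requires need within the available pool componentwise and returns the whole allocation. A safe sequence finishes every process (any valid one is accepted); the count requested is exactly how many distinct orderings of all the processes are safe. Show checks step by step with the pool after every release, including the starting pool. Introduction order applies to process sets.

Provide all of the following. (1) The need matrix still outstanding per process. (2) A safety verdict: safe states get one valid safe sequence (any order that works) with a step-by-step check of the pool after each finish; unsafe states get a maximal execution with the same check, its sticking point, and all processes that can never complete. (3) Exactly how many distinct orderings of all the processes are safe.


(1) Remaining need (order R2, R3, R1):
  T_g: (0, 0, 2)
  T_h: (2, 0, 1)
  T_f: (1, 0, 3)
  T_c: (3, 0, 2)
(2) SAFE, for example via the order T_h, T_c, T_f, T_g.
Key observation: the order's first zero-slack moment is T_h ((2, 0, 1) needed, (2, 1, 1) free — a requested resource with nothing to spare).
Verifying each step:
  pool = (2, 1, 1)
  run T_h (needs (2, 0, 1), free (2, 1, 1)); after release of (2, 0, 1) the pool is (4, 1, 2)
  run T_c (needs (3, 0, 2), free (4, 1, 2)); after release of (1, 0, 2) the pool is (5, 1, 4)
  run T_f (needs (1, 0, 3), free (5, 1, 4)); after release of (1, 0, 1) the pool is (6, 1, 5)
  run T_g (needs (0, 0, 2), free (6, 1, 5)); after release of (0, 0, 2) the pool is (6, 1, 7)
(3) Exactly 4 of the possible complete orderings are safe sequences.


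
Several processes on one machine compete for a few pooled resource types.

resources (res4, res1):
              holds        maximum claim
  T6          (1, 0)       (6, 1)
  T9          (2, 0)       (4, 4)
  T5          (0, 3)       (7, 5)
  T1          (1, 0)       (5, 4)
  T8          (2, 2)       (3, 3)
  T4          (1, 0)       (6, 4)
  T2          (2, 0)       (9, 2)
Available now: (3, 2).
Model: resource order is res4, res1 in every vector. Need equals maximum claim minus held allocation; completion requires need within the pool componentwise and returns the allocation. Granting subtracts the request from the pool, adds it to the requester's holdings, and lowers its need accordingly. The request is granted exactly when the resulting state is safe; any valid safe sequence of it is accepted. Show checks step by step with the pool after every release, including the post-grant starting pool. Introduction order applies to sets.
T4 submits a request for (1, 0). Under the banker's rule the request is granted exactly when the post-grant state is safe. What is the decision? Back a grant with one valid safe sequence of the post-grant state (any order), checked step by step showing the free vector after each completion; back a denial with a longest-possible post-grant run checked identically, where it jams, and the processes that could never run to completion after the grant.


GRANT: granting preserves safety; a valid post-grant sequence is T8, T4, T6, T5, T2, T1, T9.
Key observation: post-grant, (2, 2) remains, and an order beginning with T8 completes everyone.
Verifying the post-grant state step by step:
  pool = (2, 2)
  run T8 (needs (1, 1), free (2, 2)); after release of (2, 2) the pool is (4, 4)
  run T4 (needs (4, 4), free (4, 4)); after release of (2, 0) the pool is (6, 4)
  run T6 (needs (5, 1), free (6, 4)); after release of (1, 0) the pool is (7, 4)
  run T5 (needs (7, 2), free (7, 4)); after release of (0, 3) the pool is (7, 7)
  run T2 (needs (7, 2), free (7, 7)); after release of (2, 0) the pool is (9, 7)
  run T1 (needs (4, 4), free (9, 7)); after release of (1, 0) the pool is (10, 7)
  run T9 (needs (2, 4), free (10, 7)); after release of (2, 0) the pool is (12, 7)


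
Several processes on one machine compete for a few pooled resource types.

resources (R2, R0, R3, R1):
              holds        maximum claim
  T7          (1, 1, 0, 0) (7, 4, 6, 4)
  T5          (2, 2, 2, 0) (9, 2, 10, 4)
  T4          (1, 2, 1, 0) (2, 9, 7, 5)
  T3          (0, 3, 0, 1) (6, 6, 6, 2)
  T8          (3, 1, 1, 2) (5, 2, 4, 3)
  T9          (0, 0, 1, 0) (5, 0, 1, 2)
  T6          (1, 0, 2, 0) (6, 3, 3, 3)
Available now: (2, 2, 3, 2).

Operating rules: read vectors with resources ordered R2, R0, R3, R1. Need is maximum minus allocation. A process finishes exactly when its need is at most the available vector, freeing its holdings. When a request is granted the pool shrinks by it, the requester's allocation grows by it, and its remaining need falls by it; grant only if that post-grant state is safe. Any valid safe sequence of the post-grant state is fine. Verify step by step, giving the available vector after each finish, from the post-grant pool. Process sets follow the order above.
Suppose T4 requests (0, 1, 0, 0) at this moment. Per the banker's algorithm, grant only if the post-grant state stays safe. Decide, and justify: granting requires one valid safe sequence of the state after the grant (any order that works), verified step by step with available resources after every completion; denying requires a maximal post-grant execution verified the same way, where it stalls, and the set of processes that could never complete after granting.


DENY: after the grant no complete ordering would exist.
Key observation: after T8, T9 the pool peaks at (5, 2, 5, 4), and each blocked process is short somewhere: T7 on R2, R0, R3; T5 on R2, R3; T4 on R0, R3, R1; T3 on R2, R0, R3; T6 on R0.
On the post-grant state, T8, T9 is a maximal run — nothing extends it. Check, step by step:
  pool = (2, 1, 3, 2)
  run T8 (needs (2, 1, 3, 1), free (2, 1, 3, 2)); after release of (3, 1, 1, 2) the pool is (5, 2, 4, 4)
  run T9 (needs (5, 0, 0, 2), free (5, 2, 4, 4)); after release of (0, 0, 1, 0) the pool is (5, 2, 5, 4)
  T7 cannot run: need (6, 3, 6, 4) vs free (5, 2, 5, 4) (insufficient R2, R0 and R3)
  T5 cannot run: need (7, 0, 8, 4) vs free (5, 2, 5, 4) (insufficient R2 and R3)
  T4 cannot run: need (1, 6, 6, 5) vs free (5, 2, 5, 4) (insufficient R0, R3 and R1)
  T3 cannot run: need (6, 3, 6, 1) vs free (5, 2, 5, 4) (insufficient R2, R0 and R3)
  T6 cannot run: need (5, 3, 1, 3) vs free (5, 2, 5, 4) (insufficient R0)
Had the request been granted, T7, T5, T4, T3 and T6 could never finish.


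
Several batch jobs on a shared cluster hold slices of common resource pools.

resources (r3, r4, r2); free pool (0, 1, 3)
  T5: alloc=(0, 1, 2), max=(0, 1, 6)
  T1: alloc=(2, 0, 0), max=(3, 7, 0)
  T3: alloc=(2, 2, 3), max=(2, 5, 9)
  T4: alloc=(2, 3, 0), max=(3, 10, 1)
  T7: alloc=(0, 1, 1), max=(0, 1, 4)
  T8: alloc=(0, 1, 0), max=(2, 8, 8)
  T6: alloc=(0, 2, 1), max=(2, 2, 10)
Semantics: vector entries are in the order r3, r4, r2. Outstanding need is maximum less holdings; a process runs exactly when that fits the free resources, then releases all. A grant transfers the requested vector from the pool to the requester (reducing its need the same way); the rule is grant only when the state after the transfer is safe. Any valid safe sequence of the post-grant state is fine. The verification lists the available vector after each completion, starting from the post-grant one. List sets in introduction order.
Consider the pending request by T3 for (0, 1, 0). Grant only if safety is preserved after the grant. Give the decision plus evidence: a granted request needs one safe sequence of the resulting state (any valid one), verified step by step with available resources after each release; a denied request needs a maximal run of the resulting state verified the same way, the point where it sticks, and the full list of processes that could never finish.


GRANT — the state after the grant stays safe, e.g. via T7, T5, T3, T6, T8, T4, T1.
Key observation: the grant leaves (0, 0, 3) free — enough for T7, whose release restarts the cascade.
Check on the post-grant state, step by step:
  pool = (0, 0, 3)
  run T7 (needs (0, 0, 3), free (0, 0, 3)); after release of (0, 1, 1) the pool is (0, 1, 4)
  run T5 (needs (0, 0, 4), free (0, 1, 4)); after release of (0, 1, 2) the pool is (0, 2, 6)
  run T3 (needs (0, 2, 6), free (0, 2, 6)); after release of (2, 3, 3) the pool is (2, 5, 9)
  run T6 (needs (2, 0, 9), free (2, 5, 9)); after release of (0, 2, 1) the pool is (2, 7, 10)
  run T8 (needs (2, 7, 8), free (2, 7, 10)); after release of (0, 1, 0) the pool is (2, 8, 10)
  run T4 (needs (1, 7, 1), free (2, 8, 10)); after release of (2, 3, 0) the pool is (4, 11, 10)
  run T1 (needs (1, 7, 0), free (4, 11, 10)); after release of (2, 0, 0) the pool is (6, 11, 10)


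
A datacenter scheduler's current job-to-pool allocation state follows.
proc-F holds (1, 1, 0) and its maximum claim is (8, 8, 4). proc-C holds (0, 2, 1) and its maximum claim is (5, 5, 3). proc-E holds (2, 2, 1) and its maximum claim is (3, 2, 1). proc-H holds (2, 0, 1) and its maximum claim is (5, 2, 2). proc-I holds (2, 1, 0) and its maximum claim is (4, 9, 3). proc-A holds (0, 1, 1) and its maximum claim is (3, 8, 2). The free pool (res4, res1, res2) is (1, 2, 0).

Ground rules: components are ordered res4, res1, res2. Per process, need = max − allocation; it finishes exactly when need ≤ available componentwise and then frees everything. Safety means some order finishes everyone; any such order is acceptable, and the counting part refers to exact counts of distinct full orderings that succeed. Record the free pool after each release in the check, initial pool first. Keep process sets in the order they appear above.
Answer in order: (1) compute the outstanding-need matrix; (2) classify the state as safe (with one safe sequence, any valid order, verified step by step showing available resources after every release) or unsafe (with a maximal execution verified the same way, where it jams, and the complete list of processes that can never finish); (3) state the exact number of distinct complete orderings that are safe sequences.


(1) Outstanding need per process (order res4, res1, res2):
  proc-F: (7, 7, 4)
  proc-C: (5, 3, 2)
  proc-E: (1, 0, 0)
  proc-H: (3, 2, 1)
  proc-I: (2, 8, 3)
  proc-A: (3, 7, 1)
(2) The state is UNSAFE.
Key observation: res1 is the bottleneck — with proc-E, proc-H, proc-C done the pool holds (5, 6, 3), short of every remaining need.
The run proc-E, proc-H, proc-C cannot be extended any further. Verifying each step:
  pool = (1, 2, 0)
  run proc-E (needs (1, 0, 0), free (1, 2, 0)); after release of (2, 2, 1) the pool is (3, 4, 1)
  run proc-H (needs (3, 2, 1), free (3, 4, 1)); after release of (2, 0, 1) the pool is (5, 4, 2)
  run proc-C (needs (5, 3, 2), free (5, 4, 2)); after release of (0, 2, 1) the pool is (5, 6, 3)
  proc-F still needs (7, 7, 4) but only (5, 6, 3) is free — short on res4, res1 and res2
  proc-I still needs (2, 8, 3) but only (5, 6, 3) is free — short on res1
  proc-A still needs (3, 7, 1) but only (5, 6, 3) is free — short on res1
Permanently blocked: proc-F, proc-I and proc-A.
(3) The exact count: 0 of the possible complete orderings are safe sequences.


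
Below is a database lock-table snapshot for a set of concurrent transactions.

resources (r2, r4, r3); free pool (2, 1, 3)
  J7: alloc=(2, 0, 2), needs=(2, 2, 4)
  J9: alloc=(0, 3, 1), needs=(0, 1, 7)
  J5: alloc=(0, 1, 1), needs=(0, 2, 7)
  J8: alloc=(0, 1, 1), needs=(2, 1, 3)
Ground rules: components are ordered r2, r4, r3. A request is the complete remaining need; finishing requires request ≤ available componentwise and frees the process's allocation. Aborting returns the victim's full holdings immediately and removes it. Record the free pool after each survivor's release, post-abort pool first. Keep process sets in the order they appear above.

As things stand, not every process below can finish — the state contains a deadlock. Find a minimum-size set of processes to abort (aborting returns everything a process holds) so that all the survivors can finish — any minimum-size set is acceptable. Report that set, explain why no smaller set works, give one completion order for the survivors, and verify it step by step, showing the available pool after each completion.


The answer: abort J5.
Key observation: aborting J5 returns (0, 1, 1), and J9 — hopeless before — runs at step 3 with the returned capacity in the pool.
Minimality: the empty abort set fails — the state is deadlocked as it stands.
One survivor order: J7, J8, J9. Verifying each step (post-abort pool first):
  pool = (2, 2, 4)
  J7: need (2, 2, 4) fits (2, 2, 4); releases (2, 0, 2), pool now (4, 2, 6)
  J8: need (2, 1, 3) fits (4, 2, 6); releases (0, 1, 1), pool now (4, 3, 7)
  J9: need (0, 1, 7) fits (4, 3, 7); releases (0, 3, 1), pool now (4, 6, 8)


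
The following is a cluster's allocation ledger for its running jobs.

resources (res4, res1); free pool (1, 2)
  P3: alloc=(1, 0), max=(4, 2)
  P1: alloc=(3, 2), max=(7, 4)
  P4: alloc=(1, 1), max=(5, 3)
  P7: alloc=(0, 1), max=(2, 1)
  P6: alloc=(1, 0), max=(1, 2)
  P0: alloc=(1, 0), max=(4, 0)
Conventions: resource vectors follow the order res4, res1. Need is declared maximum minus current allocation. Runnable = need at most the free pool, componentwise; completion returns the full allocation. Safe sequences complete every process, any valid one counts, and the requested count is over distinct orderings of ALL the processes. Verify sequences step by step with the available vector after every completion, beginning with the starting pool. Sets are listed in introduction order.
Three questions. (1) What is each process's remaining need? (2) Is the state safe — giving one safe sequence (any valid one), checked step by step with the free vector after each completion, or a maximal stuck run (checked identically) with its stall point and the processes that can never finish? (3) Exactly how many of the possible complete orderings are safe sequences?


(1) Need matrix, components ordered res4, res1:
  P3: (3, 2)
  P1: (4, 2)
  P4: (4, 2)
  P7: (2, 0)
  P6: (0, 2)
  P0: (3, 0)
(2) UNSAFE.
Key observation: after P6, P7 complete, (2, 3) is the best the pool ever gets, yet each leftover process wants more res4.
The run P6, P7 cannot be extended any further. Check, step by step:
  pool = (1, 2)
  run P6 (needs (0, 2), free (1, 2)); after release of (1, 0) the pool is (2, 2)
  run P7 (needs (2, 0), free (2, 2)); after release of (0, 1) the pool is (2, 3)
  P3 still needs (3, 2) but only (2, 3) is free — short on res4
  P1 still needs (4, 2) but only (2, 3) is free — short on res4
  P4 still needs (4, 2) but only (2, 3) is free — short on res4
  P0 still needs (3, 0) but only (2, 3) is free — short on res4
Permanently blocked: P3, P1, P4 and P0.
(3) The exact count: 0 of the possible complete orderings are safe sequences.


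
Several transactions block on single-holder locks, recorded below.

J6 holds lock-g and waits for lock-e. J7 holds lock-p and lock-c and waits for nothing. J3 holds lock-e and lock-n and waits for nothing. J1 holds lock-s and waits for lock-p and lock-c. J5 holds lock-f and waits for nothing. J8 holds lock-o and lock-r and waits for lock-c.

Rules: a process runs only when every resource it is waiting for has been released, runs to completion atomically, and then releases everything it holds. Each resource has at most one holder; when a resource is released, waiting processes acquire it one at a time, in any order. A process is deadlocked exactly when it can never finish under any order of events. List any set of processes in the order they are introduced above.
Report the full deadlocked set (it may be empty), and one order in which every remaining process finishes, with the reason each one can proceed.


Nothing here is deadlocked.
Key observation: there is no circular wait here — follow any chain and it reaches a process that is free to run now.
The rest can finish in the order J3, J6, J5, J7, J8, J1.
Check, step by step:
  J3: no waits; runs immediately, freeing lock-e and lock-n
  run J6 (all its waits — lock-e — are resolved); releases lock-g
  J5: no waits; runs immediately, freeing lock-f
  J7: no waits; runs immediately, freeing lock-p and lock-c
  run J8 (all its waits — lock-c — are resolved); releases lock-o and lock-r
  run J1 (all its waits — lock-p and lock-c — are resolved); releases lock-s


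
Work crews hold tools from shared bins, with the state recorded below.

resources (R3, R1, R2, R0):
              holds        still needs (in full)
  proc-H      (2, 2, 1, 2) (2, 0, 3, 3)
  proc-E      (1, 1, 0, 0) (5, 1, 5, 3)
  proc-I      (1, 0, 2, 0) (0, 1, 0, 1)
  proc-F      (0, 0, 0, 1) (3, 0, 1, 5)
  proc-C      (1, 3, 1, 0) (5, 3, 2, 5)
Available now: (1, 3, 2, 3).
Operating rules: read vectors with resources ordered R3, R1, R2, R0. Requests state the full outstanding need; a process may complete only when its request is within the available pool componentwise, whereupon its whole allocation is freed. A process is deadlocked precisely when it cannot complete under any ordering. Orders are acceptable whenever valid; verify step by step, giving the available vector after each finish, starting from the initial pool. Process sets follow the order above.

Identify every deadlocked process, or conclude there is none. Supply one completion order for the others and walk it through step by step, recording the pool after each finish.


Deadlocked set: proc-E and proc-C.
Key observation: even finishing proc-I, proc-H, proc-F leaves just (4, 5, 5, 6) free — too little R3 for any of the remaining processes.
One completion order for the rest: proc-I, proc-H, proc-F. Check, step by step:
  pool = (1, 3, 2, 3)
  proc-I needs (0, 1, 0, 1) <= (1, 3, 2, 3) -> finishes; pool += (1, 0, 2, 0) = (2, 3, 4, 3)
  proc-H needs (2, 0, 3, 3) <= (2, 3, 4, 3) -> finishes; pool += (2, 2, 1, 2) = (4, 5, 5, 5)
  proc-F needs (3, 0, 1, 5) <= (4, 5, 5, 5) -> finishes; pool += (0, 0, 0, 1) = (4, 5, 5, 6)
The blocked processes can never fit:
  blocked: proc-E wants (5, 1, 5, 3), pool (4, 5, 5, 6) — not enough R3
  blocked: proc-C wants (5, 3, 2, 5), pool (4, 5, 5, 6) — not enough R3


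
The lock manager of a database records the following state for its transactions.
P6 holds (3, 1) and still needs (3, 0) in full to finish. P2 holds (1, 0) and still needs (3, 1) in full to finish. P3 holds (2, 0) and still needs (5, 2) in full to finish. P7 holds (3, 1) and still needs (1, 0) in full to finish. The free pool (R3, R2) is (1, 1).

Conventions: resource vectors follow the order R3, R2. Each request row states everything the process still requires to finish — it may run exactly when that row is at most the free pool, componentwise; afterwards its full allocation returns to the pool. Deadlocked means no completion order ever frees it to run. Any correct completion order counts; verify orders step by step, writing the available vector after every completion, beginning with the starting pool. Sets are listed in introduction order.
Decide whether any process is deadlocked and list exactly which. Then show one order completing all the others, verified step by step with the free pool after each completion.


Nothing here is deadlocked.
Key observation: P7 can run right away; the returned allocation unlocks the remaining processes in turn.
The rest can finish in the order P7, P6, P2, P3. Check, step by step:
  pool = (1, 1)
  P7: need (1, 0) fits (1, 1); releases (3, 1), pool now (4, 2)
  P6: need (3, 0) fits (4, 2); releases (3, 1), pool now (7, 3)
  P2: need (3, 1) fits (7, 3); releases (1, 0), pool now (8, 3)
  P3: need (5, 2) fits (8, 3); releases (2, 0), pool now (10, 3)


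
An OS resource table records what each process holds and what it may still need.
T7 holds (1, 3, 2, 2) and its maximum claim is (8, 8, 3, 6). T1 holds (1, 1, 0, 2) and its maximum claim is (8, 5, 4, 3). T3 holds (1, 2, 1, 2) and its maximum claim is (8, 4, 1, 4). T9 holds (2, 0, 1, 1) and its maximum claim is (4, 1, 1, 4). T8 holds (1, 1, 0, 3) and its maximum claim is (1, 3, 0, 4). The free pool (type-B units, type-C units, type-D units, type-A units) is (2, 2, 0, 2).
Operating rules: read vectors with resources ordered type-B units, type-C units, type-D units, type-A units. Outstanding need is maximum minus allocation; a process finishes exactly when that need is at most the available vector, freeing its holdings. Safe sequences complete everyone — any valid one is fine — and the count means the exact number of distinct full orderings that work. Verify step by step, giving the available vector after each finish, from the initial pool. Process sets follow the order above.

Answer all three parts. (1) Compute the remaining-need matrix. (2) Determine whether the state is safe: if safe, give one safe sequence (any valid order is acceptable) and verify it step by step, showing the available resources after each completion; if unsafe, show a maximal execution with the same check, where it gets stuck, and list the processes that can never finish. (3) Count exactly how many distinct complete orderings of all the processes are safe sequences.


(1) Need matrix, components ordered type-B units, type-C units, type-D units, type-A units:
  T7: (7, 5, 1, 4)
  T1: (7, 4, 4, 1)
  T3: (7, 2, 0, 2)
  T9: (2, 1, 0, 3)
  T8: (0, 2, 0, 1)
(2) UNSAFE — no complete ordering exists.
Key observation: the pool after T8, T9 is (5, 3, 1, 6); every surviving request exceeds it in type-B units, so progress ends there.
A maximal execution: T8, T9 — then nothing else fits. Step-by-step check:
  pool = (2, 2, 0, 2)
  T8 needs (0, 2, 0, 1) <= (2, 2, 0, 2) -> finishes; pool += (1, 1, 0, 3) = (3, 3, 0, 5)
  T9 needs (2, 1, 0, 3) <= (3, 3, 0, 5) -> finishes; pool += (2, 0, 1, 1) = (5, 3, 1, 6)
  blocked: T7 wants (7, 5, 1, 4), pool (5, 3, 1, 6) — not enough type-B units and type-C units
  blocked: T1 wants (7, 4, 4, 1), pool (5, 3, 1, 6) — not enough type-B units, type-C units and type-D units
  blocked: T3 wants (7, 2, 0, 2), pool (5, 3, 1, 6) — not enough type-B units
Never able to finish: T7, T1 and T3.
(3) Exactly 0 of the possible complete orderings are safe sequences.


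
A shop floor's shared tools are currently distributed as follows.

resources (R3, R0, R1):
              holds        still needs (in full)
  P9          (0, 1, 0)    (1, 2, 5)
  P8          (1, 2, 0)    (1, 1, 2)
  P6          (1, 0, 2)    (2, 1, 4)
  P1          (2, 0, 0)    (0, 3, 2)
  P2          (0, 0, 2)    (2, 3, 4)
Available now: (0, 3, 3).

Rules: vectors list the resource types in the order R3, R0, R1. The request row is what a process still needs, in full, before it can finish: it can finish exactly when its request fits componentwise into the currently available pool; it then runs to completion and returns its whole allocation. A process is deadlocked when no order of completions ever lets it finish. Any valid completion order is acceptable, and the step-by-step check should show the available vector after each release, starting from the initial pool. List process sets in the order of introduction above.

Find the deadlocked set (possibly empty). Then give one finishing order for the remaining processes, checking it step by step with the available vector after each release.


Deadlocked: P9, P6 and P2.
Key observation: after P1, P8 complete, (3, 5, 3) is the best the pool ever gets, yet each leftover process wants more R1.
The rest can finish in the order P1, P8. Step-by-step check:
  pool = (0, 3, 3)
  run P1 (needs (0, 3, 2), free (0, 3, 3)); after release of (2, 0, 0) the pool is (2, 3, 3)
  run P8 (needs (1, 1, 2), free (2, 3, 3)); after release of (1, 2, 0) the pool is (3, 5, 3)
The stuck group stays short no matter what:
  P9 cannot run: need (1, 2, 5) vs free (3, 5, 3) (insufficient R1)
  P6 cannot run: need (2, 1, 4) vs free (3, 5, 3) (insufficient R1)
  P2 cannot run: need (2, 3, 4) vs free (3, 5, 3) (insufficient R1)


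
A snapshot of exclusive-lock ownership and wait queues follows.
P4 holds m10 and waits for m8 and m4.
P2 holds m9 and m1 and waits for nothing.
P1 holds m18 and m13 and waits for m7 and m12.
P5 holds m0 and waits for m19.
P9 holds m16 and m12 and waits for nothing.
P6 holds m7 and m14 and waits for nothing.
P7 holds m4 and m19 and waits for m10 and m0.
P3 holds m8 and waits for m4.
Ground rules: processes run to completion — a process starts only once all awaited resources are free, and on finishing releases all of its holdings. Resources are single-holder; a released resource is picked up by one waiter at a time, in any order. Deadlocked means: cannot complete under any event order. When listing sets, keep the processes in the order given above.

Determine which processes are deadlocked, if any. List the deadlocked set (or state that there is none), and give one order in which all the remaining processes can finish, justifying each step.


Deadlocked set: P4, P5, P7 and P3.
Key observation: P4 -> P7 -> P4 is a circular wait — nothing in it can go first; P5 and P3 are caught in further circular waits.
The rest can finish in the order P9, P6, P2, P1.
Walking it through:
  P9 waits on nothing -> runs at once and releases m16 and m12
  P6 waits on nothing -> runs at once and releases m7 and m14
  P2 waits on nothing -> runs at once and releases m9 and m1
  run P1 (all its waits — m7 and m12 — are resolved); releases m18 and m13


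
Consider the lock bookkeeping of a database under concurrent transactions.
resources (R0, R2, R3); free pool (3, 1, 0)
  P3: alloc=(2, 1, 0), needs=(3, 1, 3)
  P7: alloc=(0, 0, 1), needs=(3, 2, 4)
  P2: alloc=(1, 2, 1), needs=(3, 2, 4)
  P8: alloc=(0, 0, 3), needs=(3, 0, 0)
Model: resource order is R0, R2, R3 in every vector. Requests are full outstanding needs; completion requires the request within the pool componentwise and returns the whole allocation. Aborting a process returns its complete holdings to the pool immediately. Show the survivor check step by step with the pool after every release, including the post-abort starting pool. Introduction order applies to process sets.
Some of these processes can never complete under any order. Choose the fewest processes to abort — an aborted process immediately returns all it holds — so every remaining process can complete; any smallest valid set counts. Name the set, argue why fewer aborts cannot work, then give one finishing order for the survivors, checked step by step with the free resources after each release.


Abort P2.
Key observation: P7 was stuck for good until P2 gave back (1, 2, 1); in the order shown it finishes at step 3.
Why nothing smaller works: aborting no one leaves the state deadlocked as given.
The survivors complete as P8, P3, P7. Verifying each step (starting from the post-abort pool):
  pool = (4, 3, 1)
  P8 needs (3, 0, 0) <= (4, 3, 1) -> finishes; pool += (0, 0, 3) = (4, 3, 4)
  P3 needs (3, 1, 3) <= (4, 3, 4) -> finishes; pool += (2, 1, 0) = (6, 4, 4)
  P7 needs (3, 2, 4) <= (6, 4, 4) -> finishes; pool += (0, 0, 1) = (6, 4, 5)


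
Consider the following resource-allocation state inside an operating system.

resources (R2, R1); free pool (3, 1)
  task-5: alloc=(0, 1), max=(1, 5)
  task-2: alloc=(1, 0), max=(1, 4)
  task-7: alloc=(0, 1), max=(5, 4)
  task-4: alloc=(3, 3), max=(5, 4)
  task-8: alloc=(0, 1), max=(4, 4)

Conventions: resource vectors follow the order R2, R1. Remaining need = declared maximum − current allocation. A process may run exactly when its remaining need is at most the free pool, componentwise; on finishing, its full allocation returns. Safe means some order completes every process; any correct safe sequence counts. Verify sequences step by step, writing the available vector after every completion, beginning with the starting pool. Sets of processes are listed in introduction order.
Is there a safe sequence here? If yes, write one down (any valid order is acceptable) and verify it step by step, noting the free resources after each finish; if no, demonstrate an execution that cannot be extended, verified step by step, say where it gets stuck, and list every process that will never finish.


SAFE, for example via the order task-4, task-5, task-2, task-7, task-8.
Key observation: reading the order forward, task-4 is the first process whose need (2, 1) meets the free pool (3, 1) exactly on a resource it requests.
Verifying each step:
  pool = (3, 1)
  run task-4 (needs (2, 1), free (3, 1)); after release of (3, 3) the pool is (6, 4)
  run task-5 (needs (1, 4), free (6, 4)); after release of (0, 1) the pool is (6, 5)
  run task-2 (needs (0, 4), free (6, 5)); after release of (1, 0) the pool is (7, 5)
  run task-7 (needs (5, 3), free (7, 5)); after release of (0, 1) the pool is (7, 6)
  run task-8 (needs (4, 3), free (7, 6)); after release of (0, 1) the pool is (7, 7)


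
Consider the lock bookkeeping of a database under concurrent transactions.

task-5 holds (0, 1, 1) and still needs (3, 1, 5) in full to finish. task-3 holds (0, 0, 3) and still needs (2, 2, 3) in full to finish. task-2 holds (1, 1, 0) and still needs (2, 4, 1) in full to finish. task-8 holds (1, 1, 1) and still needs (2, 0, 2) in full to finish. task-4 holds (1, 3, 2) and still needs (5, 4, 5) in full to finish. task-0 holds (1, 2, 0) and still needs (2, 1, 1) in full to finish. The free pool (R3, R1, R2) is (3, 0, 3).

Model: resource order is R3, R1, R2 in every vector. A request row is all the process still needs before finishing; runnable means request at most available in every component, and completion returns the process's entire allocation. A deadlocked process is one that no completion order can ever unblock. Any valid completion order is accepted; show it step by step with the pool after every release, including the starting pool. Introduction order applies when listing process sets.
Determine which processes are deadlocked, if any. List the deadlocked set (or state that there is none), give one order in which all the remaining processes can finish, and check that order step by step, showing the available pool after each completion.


The deadlocked set is empty.
Key observation: task-8 leads a chain of completions in which each release enables another process.
A valid finishing order for the others: task-8, task-0, task-3, task-5, task-2, task-4. Check, step by step:
  pool = (3, 0, 3)
  task-8 needs (2, 0, 2) <= (3, 0, 3) -> finishes; pool += (1, 1, 1) = (4, 1, 4)
  task-0 needs (2, 1, 1) <= (4, 1, 4) -> finishes; pool += (1, 2, 0) = (5, 3, 4)
  task-3 needs (2, 2, 3) <= (5, 3, 4) -> finishes; pool += (0, 0, 3) = (5, 3, 7)
  task-5 needs (3, 1, 5) <= (5, 3, 7) -> finishes; pool += (0, 1, 1) = (5, 4, 8)
  task-2 needs (2, 4, 1) <= (5, 4, 8) -> finishes; pool += (1, 1, 0) = (6, 5, 8)
  task-4 needs (5, 4, 5) <= (6, 5, 8) -> finishes; pool += (1, 3, 2) = (7, 8, 10)


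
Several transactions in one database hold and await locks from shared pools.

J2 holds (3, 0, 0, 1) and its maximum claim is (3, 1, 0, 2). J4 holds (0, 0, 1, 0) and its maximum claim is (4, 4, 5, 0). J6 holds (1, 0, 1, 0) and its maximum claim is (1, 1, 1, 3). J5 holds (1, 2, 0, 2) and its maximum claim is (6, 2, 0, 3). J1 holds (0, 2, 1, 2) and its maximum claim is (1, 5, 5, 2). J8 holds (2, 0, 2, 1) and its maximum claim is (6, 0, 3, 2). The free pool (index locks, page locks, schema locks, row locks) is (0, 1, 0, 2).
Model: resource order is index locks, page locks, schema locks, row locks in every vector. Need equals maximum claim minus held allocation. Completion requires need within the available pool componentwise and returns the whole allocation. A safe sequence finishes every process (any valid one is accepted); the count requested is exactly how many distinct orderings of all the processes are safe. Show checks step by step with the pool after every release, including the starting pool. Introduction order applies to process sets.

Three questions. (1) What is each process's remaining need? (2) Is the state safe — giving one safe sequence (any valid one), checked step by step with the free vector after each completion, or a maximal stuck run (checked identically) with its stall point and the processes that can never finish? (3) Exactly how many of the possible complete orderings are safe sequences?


(1) Outstanding need per process (order index locks, page locks, schema locks, row locks):
  J2: (0, 1, 0, 1)
  J4: (4, 4, 4, 0)
  J6: (0, 1, 0, 3)
  J5: (5, 0, 0, 1)
  J1: (1, 3, 4, 0)
  J8: (4, 0, 1, 1)
(2) UNSAFE — no complete ordering exists.
Key observation: after J2, J6, J8, J5 complete, (7, 3, 3, 6) is the best the pool ever gets, yet each leftover process wants more schema locks.
The run J2, J6, J8, J5 cannot be extended any further. Verifying each step:
  pool = (0, 1, 0, 2)
  run J2 (needs (0, 1, 0, 1), free (0, 1, 0, 2)); after release of (3, 0, 0, 1) the pool is (3, 1, 0, 3)
  run J6 (needs (0, 1, 0, 3), free (3, 1, 0, 3)); after release of (1, 0, 1, 0) the pool is (4, 1, 1, 3)
  run J8 (needs (4, 0, 1, 1), free (4, 1, 1, 3)); after release of (2, 0, 2, 1) the pool is (6, 1, 3, 4)
  run J5 (needs (5, 0, 0, 1), free (6, 1, 3, 4)); after release of (1, 2, 0, 2) the pool is (7, 3, 3, 6)
  blocked: J4 wants (4, 4, 4, 0), pool (7, 3, 3, 6) — not enough page locks and schema locks
  blocked: J1 wants (1, 3, 4, 0), pool (7, 3, 3, 6) — not enough schema locks
Processes that can never finish: J4 and J1.
(3) The exact count: 0 of the possible complete orderings are safe sequences.
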